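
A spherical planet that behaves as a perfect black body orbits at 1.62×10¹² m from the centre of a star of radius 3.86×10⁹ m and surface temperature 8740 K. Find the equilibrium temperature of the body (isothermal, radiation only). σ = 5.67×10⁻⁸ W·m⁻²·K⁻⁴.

The star's surface emits σT_*⁴; at distance d the flux is S = σT_*⁴(R_*/d)².
S = 5.67×10⁻⁸·(8740)⁴·(3.86×10⁹/1.62×10¹²)² = 1878 W/m².
For an isothermal sphere T⁴ = (1−a)S/(4σ) = 8.282×10⁹ K⁴.

T ≈ 302 K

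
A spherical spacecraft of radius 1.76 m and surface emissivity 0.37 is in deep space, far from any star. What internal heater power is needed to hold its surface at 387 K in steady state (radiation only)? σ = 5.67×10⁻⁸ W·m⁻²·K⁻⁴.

P = εσ·4πr²·T⁴.
4πr² = 38.93 m²; T⁴ = 2.243×10¹⁰ K⁴.
P = 0.37·5.67×10⁻⁸·38.93·2.243×10¹⁰.

P ≈ 18300 W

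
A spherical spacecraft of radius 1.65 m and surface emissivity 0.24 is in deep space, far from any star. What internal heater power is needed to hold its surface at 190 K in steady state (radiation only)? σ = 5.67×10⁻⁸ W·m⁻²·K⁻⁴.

P = εσ·4πr²·T⁴.
4πr² = 34.21 m²; T⁴ = 1.303×10⁹ K⁴.
P = 0.24·5.67×10⁻⁸·34.21·1.303×10⁹.

P ≈ 607 W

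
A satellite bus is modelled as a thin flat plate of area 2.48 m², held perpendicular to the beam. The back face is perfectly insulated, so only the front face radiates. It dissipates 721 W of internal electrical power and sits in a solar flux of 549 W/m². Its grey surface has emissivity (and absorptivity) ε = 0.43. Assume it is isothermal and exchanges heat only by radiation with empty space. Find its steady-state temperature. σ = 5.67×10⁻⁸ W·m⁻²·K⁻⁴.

At steady state, absorbed solar power + internal power = radiated power.
Absorbed: α·S·A_cross = 0.43·549·2.480 = 585.5 W (cross-section A).
Total input = 585.5 + 721 = 1306 W.
Radiated: εσ·A_surf·T⁴ with A_surf = A = 2.480 m².
T⁴ = 1306/(0.43·5.67×10⁻⁸·2.480) = 2.161×10¹⁰ K⁴.

T ≈ 383 K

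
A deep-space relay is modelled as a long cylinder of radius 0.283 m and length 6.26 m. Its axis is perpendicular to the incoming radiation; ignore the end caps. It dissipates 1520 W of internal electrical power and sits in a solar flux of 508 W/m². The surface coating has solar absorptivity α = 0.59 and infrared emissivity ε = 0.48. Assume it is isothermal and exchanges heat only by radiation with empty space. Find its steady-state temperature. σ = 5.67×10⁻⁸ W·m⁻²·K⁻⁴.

At steady state, absorbed solar power + internal power = radiated power.
Absorbed: α·S·A_cross = 0.59·508·3.543 = 1062 W (cross-section 2rL).
Total input = 1062 + 1520 = 2582 W.
Radiated: εσ·A_surf·T⁴ with A_surf = 2πrL = 11.13 m².
T⁴ = 2582/(0.48·5.67×10⁻⁸·11.13) = 8.523×10⁹ K⁴.

T ≈ 304 K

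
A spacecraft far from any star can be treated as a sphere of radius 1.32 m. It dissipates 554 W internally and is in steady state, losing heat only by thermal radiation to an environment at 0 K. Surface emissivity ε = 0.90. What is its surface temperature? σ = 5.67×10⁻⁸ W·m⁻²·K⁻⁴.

T ≈ 149 K

Steady state: internal power = radiated power, P = εσA T⁴.
Radiating area A = 4πr² = 21.90 m².
T⁴ = P/(εσA) = 554/(0.90·5.67×10⁻⁸·21.90) = 4.958×10⁸ K⁴.
T = (4.958×10⁸)^(1/4).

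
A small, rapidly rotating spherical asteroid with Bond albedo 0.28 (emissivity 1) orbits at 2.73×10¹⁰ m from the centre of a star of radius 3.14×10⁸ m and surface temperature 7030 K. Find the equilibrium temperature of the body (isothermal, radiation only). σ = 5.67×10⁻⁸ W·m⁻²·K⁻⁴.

T ≈ 491 K

The star's surface emits σT_*⁴; at distance d the flux is S = σT_*⁴(R_*/d)².
S = 5.67×10⁻⁸·(7030)⁴·(3.14×10⁸/2.73×10¹⁰)² = 18320 W/m².
For an isothermal sphere T⁴ = (1−a)S/(4σ) = 5.816×10¹⁰ K⁴.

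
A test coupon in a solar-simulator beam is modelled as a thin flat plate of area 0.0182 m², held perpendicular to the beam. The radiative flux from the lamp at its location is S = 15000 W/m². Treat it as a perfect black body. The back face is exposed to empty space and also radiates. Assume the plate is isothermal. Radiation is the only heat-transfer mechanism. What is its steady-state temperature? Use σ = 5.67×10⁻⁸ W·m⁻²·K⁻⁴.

T ≈ 603 K

At equilibrium, absorbed power = emitted power.
Absorbing cross-section = A = 0.01820 m²; emitting surface = 2A = 0.03640 m² (ratio 2).
S·A_cross = εσ·A_surf·T⁴  ⇒  T⁴ = S/(2σ).
T⁴ = 1.00·15000/(2·5.67×10⁻⁸) = 1.323×10¹¹ K⁴.
T = (1.323×10¹¹)^(1/4).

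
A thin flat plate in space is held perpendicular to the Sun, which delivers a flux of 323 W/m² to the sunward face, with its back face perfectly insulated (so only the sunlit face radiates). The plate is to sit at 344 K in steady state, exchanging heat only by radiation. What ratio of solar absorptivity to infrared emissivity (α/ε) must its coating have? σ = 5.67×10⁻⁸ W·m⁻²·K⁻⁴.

α/ε ≈ 2.46

Balance: αS·A = εσ·1A·T⁴ ⇒ α/ε = σT⁴/S.
α/ε = 5.67×10⁻⁸·(344)⁴/323 = 5.67×10⁻⁸·1.400×10¹⁰/323.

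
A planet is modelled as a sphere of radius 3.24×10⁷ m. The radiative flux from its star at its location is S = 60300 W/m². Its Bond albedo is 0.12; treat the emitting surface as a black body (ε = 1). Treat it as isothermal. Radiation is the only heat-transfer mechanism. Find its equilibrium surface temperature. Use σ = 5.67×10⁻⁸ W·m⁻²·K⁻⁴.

At equilibrium, absorbed power = emitted power.
Absorbing cross-section = πr² = 3.298×10¹⁵ m²; emitting surface = 4πr² = 1.319×10¹⁶ m² (ratio 4).
(1−a)S·A_cross = εσ·A_surf·T⁴  ⇒  T⁴ = (1−a)S/(4σ).
T⁴ = 0.880·60300/(4·5.67×10⁻⁸) = 2.340×10¹¹ K⁴.
T = (2.340×10¹¹)^(1/4).

T ≈ 695 K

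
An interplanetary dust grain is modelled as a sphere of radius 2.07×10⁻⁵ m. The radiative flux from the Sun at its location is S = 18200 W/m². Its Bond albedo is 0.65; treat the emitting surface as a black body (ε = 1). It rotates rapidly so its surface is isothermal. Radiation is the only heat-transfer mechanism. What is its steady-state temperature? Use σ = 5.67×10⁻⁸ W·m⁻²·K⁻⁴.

At equilibrium, absorbed power = emitted power.
Absorbing cross-section = πr² = 1.346×10⁻⁹ m²; emitting surface = 4πr² = 5.385×10⁻⁹ m² (ratio 4).
(1−a)S·A_cross = εσ·A_surf·T⁴  ⇒  T⁴ = (1−a)S/(4σ).
T⁴ = 0.350·18200/(4·5.67×10⁻⁸) = 2.809×10¹⁰ K⁴.
T = (2.809×10¹⁰)^(1/4).

T ≈ 409 K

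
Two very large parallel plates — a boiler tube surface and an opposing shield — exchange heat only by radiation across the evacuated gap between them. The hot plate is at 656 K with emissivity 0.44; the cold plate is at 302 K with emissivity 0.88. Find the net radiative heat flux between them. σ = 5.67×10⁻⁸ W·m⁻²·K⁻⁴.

For two infinite grey parallel plates, q = σ(T₁⁴ − T₂⁴)/(1/ε₁ + 1/ε₂ − 1).
T₁⁴ − T₂⁴ = 1.852×10¹¹ − 8.318×10⁹ = 1.769×10¹¹ K⁴.
1/ε₁ + 1/ε₂ − 1 = 2.273 + 1.136 − 1 = 2.409.
q = 5.67×10⁻⁸ × 1.769×10¹¹ / 2.409.

q ≈ 4160 W/m²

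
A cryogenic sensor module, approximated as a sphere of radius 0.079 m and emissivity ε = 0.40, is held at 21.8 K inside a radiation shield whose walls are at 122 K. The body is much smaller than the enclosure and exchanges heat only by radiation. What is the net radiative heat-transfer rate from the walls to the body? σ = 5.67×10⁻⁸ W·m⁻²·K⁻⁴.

For a small grey body in a large enclosure: P_net = εσA(T_body⁴ − T_wall⁴).
A = 4πr² = 0.07843 m²; T_body⁴ − T_wall⁴ = 2.259×10⁵ − 2.215×10⁸ = -2.213×10⁸ K⁴.
|P_net| = 0.40·5.67×10⁻⁸·0.07843·2.213×10⁸.

P_net ≈ 0.394 W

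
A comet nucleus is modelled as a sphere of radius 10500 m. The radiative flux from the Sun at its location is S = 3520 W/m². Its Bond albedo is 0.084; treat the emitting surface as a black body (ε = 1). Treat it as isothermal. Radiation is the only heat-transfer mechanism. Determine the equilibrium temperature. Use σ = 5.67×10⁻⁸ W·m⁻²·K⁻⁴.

At equilibrium, absorbed power = emitted power.
Absorbing cross-section = πr² = 3.464×10⁸ m²; emitting surface = 4πr² = 1.385×10⁹ m² (ratio 4).
(1−a)S·A_cross = εσ·A_surf·T⁴  ⇒  T⁴ = (1−a)S/(4σ).
T⁴ = 0.916·3520/(4·5.67×10⁻⁸) = 1.422×10¹⁰ K⁴.
T = (1.422×10¹⁰)^(1/4).

T ≈ 345 K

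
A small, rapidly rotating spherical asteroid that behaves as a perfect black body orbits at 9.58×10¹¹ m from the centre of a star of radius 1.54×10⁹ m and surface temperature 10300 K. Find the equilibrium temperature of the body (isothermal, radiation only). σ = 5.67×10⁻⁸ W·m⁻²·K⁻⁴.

The star's surface emits σT_*⁴; at distance d the flux is S = σT_*⁴(R_*/d)².
S = 5.67×10⁻⁸·(10300)⁴·(1.54×10⁹/9.58×10¹¹)² = 1649 W/m².
For an isothermal sphere T⁴ = (1−a)S/(4σ) = 7.271×10⁹ K⁴.

T ≈ 292 K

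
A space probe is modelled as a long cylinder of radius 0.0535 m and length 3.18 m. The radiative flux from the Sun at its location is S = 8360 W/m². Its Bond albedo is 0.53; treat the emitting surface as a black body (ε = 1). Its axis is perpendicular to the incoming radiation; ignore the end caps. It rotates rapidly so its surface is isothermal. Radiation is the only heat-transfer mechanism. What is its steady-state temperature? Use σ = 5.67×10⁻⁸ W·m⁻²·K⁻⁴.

At equilibrium, absorbed power = emitted power.
Absorbing cross-section = 2rL = 0.3403 m²; emitting surface = 2πrL = 1.069 m² (ratio π).
(1−a)S·A_cross = εσ·A_surf·T⁴  ⇒  T⁴ = (1−a)S/(πσ).
T⁴ = 0.470·8360/(π·5.67×10⁻⁸) = 2.206×10¹⁰ K⁴.
T = (2.206×10¹⁰)^(1/4).

T ≈ 385 K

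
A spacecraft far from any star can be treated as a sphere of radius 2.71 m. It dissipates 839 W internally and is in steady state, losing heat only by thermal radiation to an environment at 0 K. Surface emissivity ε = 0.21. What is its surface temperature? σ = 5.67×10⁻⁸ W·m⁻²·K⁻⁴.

T ≈ 166 K

Steady state: internal power = radiated power, P = εσA T⁴.
Radiating area A = 4πr² = 92.29 m².
T⁴ = P/(εσA) = 839/(0.21·5.67×10⁻⁸·92.29) = 7.635×10⁸ K⁴.
T = (7.635×10⁸)^(1/4).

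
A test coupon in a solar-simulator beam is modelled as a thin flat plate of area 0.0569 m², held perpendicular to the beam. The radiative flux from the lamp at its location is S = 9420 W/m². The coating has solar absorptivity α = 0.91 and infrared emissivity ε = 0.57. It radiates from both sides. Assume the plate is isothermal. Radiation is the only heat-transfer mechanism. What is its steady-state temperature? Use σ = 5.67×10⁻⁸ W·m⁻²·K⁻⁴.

At equilibrium, absorbed power = emitted power.
Absorbing cross-section = A = 0.05690 m²; emitting surface = 2A = 0.1138 m² (ratio 2).
αS·A_cross = εσ·A_surf·T⁴  ⇒  T⁴ = αS/(ε·2σ).
T⁴ = 0.910·9420/(0.57·2·5.67×10⁻⁸) = 1.326×10¹¹ K⁴.
T = (1.326×10¹¹)^(1/4).

T ≈ 603 K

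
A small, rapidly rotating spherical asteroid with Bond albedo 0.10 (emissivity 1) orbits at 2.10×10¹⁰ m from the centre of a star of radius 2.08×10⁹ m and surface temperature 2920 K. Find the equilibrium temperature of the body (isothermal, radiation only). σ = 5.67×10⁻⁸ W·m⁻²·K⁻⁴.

The star's surface emits σT_*⁴; at distance d the flux is S = σT_*⁴(R_*/d)².
S = 5.67×10⁻⁸·(2920)⁴·(2.08×10⁹/2.10×10¹⁰)² = 40440 W/m².
For an isothermal sphere T⁴ = (1−a)S/(4σ) = 1.605×10¹¹ K⁴.

T ≈ 633 K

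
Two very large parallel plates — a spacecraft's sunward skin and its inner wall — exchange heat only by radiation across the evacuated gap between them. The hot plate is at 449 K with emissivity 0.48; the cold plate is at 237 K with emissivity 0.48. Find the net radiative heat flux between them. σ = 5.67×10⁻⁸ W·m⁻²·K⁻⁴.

For two infinite grey parallel plates, q = σ(T₁⁴ − T₂⁴)/(1/ε₁ + 1/ε₂ − 1).
T₁⁴ − T₂⁴ = 4.064×10¹⁰ − 3.155×10⁹ = 3.749×10¹⁰ K⁴.
1/ε₁ + 1/ε₂ − 1 = 2.083 + 2.083 − 1 = 3.167.
q = 5.67×10⁻⁸ × 3.749×10¹⁰ / 3.167.

q ≈ 671 W/m²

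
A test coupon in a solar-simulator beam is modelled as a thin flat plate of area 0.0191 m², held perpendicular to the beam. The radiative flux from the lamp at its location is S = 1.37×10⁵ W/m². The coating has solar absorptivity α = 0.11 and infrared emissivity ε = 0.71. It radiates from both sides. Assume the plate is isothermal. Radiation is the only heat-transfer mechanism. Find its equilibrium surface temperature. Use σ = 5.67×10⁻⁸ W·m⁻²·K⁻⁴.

At equilibrium, absorbed power = emitted power.
Absorbing cross-section = A = 0.01910 m²; emitting surface = 2A = 0.03820 m² (ratio 2).
αS·A_cross = εσ·A_surf·T⁴  ⇒  T⁴ = αS/(ε·2σ).
T⁴ = 0.110·1.37×10⁵/(0.71·2·5.67×10⁻⁸) = 1.872×10¹¹ K⁴.
T = (1.872×10¹¹)^(1/4).

T ≈ 658 K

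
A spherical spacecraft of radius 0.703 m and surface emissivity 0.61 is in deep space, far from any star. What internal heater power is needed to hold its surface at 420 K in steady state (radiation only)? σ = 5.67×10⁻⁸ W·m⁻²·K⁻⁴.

P = εσ·4πr²·T⁴.
4πr² = 6.210 m²; T⁴ = 3.112×10¹⁰ K⁴.
P = 0.61·5.67×10⁻⁸·6.210·3.112×10¹⁰.

P ≈ 6680 W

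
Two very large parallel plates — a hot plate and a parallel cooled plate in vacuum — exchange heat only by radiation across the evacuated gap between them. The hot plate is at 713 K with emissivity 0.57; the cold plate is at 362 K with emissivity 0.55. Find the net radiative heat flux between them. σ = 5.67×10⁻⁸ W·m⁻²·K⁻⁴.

q ≈ 5320 W/m²

For two infinite grey parallel plates, q = σ(T₁⁴ − T₂⁴)/(1/ε₁ + 1/ε₂ − 1).
T₁⁴ − T₂⁴ = 2.584×10¹¹ − 1.717×10¹⁰ = 2.413×10¹¹ K⁴.
1/ε₁ + 1/ε₂ − 1 = 1.754 + 1.818 − 1 = 2.573.
q = 5.67×10⁻⁸ × 2.413×10¹¹ / 2.573.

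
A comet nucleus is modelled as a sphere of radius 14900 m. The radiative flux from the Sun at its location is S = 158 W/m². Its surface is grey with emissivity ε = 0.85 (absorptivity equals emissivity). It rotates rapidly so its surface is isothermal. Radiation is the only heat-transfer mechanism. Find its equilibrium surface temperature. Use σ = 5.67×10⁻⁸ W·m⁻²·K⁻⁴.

At equilibrium, absorbed power = emitted power.
Absorbing cross-section = πr² = 6.975×10⁸ m²; emitting surface = 4πr² = 2.790×10⁹ m² (ratio 4).
εS·A_cross = εσ·A_surf·T⁴  ⇒  T⁴ = S/(4σ)   (ε cancels).
T⁴ = 158/(4·5.67×10⁻⁸) = 6.966×10⁸ K⁴.
T = (6.966×10⁸)^(1/4).

T ≈ 162 K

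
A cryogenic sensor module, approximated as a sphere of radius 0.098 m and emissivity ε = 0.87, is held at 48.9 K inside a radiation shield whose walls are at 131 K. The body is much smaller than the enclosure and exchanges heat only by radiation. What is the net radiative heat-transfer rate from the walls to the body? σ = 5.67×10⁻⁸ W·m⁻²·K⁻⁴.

For a small grey body in a large enclosure: P_net = εσA(T_body⁴ − T_wall⁴).
A = 4πr² = 0.1207 m²; T_body⁴ − T_wall⁴ = 5.718×10⁶ − 2.945×10⁸ = -2.888×10⁸ K⁴.
|P_net| = 0.87·5.67×10⁻⁸·0.1207·2.888×10⁸.

P_net ≈ 1.72 W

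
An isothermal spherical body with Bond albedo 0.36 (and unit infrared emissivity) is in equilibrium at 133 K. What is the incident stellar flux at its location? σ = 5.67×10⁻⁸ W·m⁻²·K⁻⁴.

S ≈ 111 W/m²

(1−a)S·πr² = σ·4πr²·T⁴ ⇒ S = 4σT⁴/(1−a).
S = 4·5.67×10⁻⁸·3.129×10⁸/0.640.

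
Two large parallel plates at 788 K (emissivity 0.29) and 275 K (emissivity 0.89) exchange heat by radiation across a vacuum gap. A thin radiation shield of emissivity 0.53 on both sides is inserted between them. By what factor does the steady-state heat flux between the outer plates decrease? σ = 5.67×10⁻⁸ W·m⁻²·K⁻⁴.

factor ≈ 1.78

Without shield: q₀ = σΔ(T⁴)/(1/ε₁+1/ε₂−1) with denominator 3.572.
With shield the two gaps are in series; the resistances add: (1/ε₁+1/ε_s−1)+(1/ε_s+1/ε₂−1) = 4.335+2.010 = 6.345.
Heat-flux ratio q₀/q = 6.345/3.572.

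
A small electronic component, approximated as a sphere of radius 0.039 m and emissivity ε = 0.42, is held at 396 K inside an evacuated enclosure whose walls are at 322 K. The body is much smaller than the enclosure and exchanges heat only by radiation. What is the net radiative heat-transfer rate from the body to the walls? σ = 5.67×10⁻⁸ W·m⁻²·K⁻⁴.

P_net ≈ 6.30 W

For a small grey body in a large enclosure: P_net = εσA(T_body⁴ − T_wall⁴).
A = 4πr² = 0.01911 m²; T_body⁴ − T_wall⁴ = 2.459×10¹⁰ − 1.075×10¹⁰ = 1.384×10¹⁰ K⁴.
|P_net| = 0.42·5.67×10⁻⁸·0.01911·1.384×10¹⁰.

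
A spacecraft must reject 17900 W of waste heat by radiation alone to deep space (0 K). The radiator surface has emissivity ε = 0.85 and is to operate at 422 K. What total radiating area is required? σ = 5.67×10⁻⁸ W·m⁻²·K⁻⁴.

P = εσA T⁴ ⇒ A = P/(εσT⁴).
T⁴ = 3.171×10¹⁰ K⁴.
A = 17900/(0.85 × 5.67×10⁻⁸ × 3.171×10¹⁰).

A ≈ 11.7 m²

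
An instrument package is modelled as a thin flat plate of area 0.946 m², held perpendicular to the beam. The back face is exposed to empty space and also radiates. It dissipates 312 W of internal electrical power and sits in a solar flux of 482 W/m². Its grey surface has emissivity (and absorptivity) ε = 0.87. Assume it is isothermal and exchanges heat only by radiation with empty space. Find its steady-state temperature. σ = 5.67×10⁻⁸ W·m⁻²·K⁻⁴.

T ≈ 295 K

At steady state, absorbed solar power + internal power = radiated power.
Absorbed: α·S·A_cross = 0.87·482·0.9460 = 396.7 W (cross-section A).
Total input = 396.7 + 312 = 708.7 W.
Radiated: εσ·A_surf·T⁴ with A_surf = 2A = 1.892 m².
T⁴ = 708.7/(0.87·5.67×10⁻⁸·1.892) = 7.593×10⁹ K⁴.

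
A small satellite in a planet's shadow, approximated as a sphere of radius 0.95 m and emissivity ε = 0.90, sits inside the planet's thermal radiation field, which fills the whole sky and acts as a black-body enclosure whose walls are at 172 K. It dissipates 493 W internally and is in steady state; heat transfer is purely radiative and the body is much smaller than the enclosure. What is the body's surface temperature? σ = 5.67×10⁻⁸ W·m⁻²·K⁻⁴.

For a small grey body in a large enclosure, net radiated power = εσA(T⁴ − T_w⁴).
Steady state: P = εσA(T⁴ − T_w⁴) with A = 4πr² = 11.34 m².
T⁴ = P/(εσA) + T_w⁴ = 493/(0.90·5.67×10⁻⁸·11.34) + (172)⁴
    = 8.519×10⁸ + 8.752×10⁸ = 1.727×10⁹ K⁴.

T ≈ 204 K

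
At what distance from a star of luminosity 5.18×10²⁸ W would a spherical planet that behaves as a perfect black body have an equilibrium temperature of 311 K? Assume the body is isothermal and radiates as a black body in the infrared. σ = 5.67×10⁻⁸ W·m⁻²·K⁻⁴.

For an isothermal black-emitting sphere, (1−a)S·πr² = σ·4πr²·T⁴ ⇒ S = 4σT⁴/(1−a).
S = 4·5.67×10⁻⁸·(311)⁴/1.00 = 2122 W/m².
Flux falls as S = L/(4πd²), so d = √(L/(4πS)) = √(5.18×10²⁸/(4π·2122)).

d ≈ 1.39×10¹² m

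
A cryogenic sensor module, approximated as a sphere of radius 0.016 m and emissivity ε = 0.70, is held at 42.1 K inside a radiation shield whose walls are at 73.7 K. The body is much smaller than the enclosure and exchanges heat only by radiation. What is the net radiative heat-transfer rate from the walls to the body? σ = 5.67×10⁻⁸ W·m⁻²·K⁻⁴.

P_net ≈ 0.00337 W

For a small grey body in a large enclosure: P_net = εσA(T_body⁴ − T_wall⁴).
A = 4πr² = 0.003217 m²; T_body⁴ − T_wall⁴ = 3.141×10⁶ − 2.950×10⁷ = -2.636×10⁷ K⁴.
|P_net| = 0.70·5.67×10⁻⁸·0.003217·2.636×10⁷.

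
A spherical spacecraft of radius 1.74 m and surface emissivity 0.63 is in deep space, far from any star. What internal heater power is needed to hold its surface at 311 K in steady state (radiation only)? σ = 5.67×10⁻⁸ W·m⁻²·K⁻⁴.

P ≈ 12700 W

P = εσ·4πr²·T⁴.
4πr² = 38.05 m²; T⁴ = 9.355×10⁹ K⁴.
P = 0.63·5.67×10⁻⁸·38.05·9.355×10⁹.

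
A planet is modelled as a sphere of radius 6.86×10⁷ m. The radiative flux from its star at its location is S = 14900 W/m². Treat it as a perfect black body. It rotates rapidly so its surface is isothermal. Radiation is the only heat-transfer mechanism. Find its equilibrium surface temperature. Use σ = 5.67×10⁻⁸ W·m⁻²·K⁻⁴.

At equilibrium, absorbed power = emitted power.
Absorbing cross-section = πr² = 1.478×10¹⁶ m²; emitting surface = 4πr² = 5.914×10¹⁶ m² (ratio 4).
S·A_cross = εσ·A_surf·T⁴  ⇒  T⁴ = S/(4σ).
T⁴ = 1.00·14900/(4·5.67×10⁻⁸) = 6.570×10¹⁰ K⁴.
T = (6.570×10¹⁰)^(1/4).

T ≈ 506 K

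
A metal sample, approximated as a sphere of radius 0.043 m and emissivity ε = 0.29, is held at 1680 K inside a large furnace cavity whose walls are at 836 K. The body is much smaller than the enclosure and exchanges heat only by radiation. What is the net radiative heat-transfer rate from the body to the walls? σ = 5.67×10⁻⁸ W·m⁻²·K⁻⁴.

P_net ≈ 2860 W

For a small grey body in a large enclosure: P_net = εσA(T_body⁴ − T_wall⁴).
A = 4πr² = 0.02324 m²; T_body⁴ − T_wall⁴ = 7.966×10¹² − 4.885×10¹¹ = 7.477×10¹² K⁴.
|P_net| = 0.29·5.67×10⁻⁸·0.02324·7.477×10¹².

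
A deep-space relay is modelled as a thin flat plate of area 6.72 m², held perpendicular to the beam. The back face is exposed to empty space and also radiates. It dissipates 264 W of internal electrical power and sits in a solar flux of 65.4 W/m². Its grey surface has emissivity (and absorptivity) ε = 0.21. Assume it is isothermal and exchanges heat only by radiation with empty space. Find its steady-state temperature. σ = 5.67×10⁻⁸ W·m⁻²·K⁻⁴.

T ≈ 217 K

At steady state, absorbed solar power + internal power = radiated power.
Absorbed: α·S·A_cross = 0.21·65.4·6.720 = 92.29 W (cross-section A).
Total input = 92.29 + 264 = 356.3 W.
Radiated: εσ·A_surf·T⁴ with A_surf = 2A = 13.44 m².
T⁴ = 356.3/(0.21·5.67×10⁻⁸·13.44) = 2.226×10⁹ K⁴.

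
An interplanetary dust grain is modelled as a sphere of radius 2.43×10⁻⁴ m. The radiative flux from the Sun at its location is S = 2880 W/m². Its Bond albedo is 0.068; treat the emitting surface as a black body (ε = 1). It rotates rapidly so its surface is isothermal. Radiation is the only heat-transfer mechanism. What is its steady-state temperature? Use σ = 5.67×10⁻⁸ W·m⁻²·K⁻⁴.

At equilibrium, absorbed power = emitted power.
Absorbing cross-section = πr² = 1.855×10⁻⁷ m²; emitting surface = 4πr² = 7.420×10⁻⁷ m² (ratio 4).
(1−a)S·A_cross = εσ·A_surf·T⁴  ⇒  T⁴ = (1−a)S/(4σ).
T⁴ = 0.932·2880/(4·5.67×10⁻⁸) = 1.183×10¹⁰ K⁴.
T = (1.183×10¹⁰)^(1/4).

T ≈ 330 K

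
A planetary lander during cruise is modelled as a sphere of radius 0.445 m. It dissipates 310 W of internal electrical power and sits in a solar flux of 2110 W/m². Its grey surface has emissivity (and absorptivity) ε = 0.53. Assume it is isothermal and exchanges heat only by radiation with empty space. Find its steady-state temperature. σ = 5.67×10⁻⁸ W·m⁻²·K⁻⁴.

T ≈ 341 K

At steady state, absorbed solar power + internal power = radiated power.
Absorbed: α·S·A_cross = 0.53·2110·0.6221 = 695.7 W (cross-section πr²).
Total input = 695.7 + 310 = 1006 W.
Radiated: εσ·A_surf·T⁴ with A_surf = 4πr² = 2.488 m².
T⁴ = 1006/(0.53·5.67×10⁻⁸·2.488) = 1.345×10¹⁰ K⁴.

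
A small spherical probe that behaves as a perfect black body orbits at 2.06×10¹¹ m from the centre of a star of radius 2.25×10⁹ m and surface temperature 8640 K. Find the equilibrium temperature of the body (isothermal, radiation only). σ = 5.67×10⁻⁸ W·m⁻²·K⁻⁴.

The star's surface emits σT_*⁴; at distance d the flux is S = σT_*⁴(R_*/d)².
S = 5.67×10⁻⁸·(8640)⁴·(2.25×10⁹/2.06×10¹¹)² = 37690 W/m².
For an isothermal sphere T⁴ = (1−a)S/(4σ) = 1.662×10¹¹ K⁴.

T ≈ 638 K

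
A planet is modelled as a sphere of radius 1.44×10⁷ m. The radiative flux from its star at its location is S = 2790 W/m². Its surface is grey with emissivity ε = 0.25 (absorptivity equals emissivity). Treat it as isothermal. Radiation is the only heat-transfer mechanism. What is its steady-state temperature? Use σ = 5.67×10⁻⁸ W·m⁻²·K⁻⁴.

At equilibrium, absorbed power = emitted power.
Absorbing cross-section = πr² = 6.514×10¹⁴ m²; emitting surface = 4πr² = 2.606×10¹⁵ m² (ratio 4).
εS·A_cross = εσ·A_surf·T⁴  ⇒  T⁴ = S/(4σ)   (ε cancels).
T⁴ = 2790/(4·5.67×10⁻⁸) = 1.230×10¹⁰ K⁴.
T = (1.230×10¹⁰)^(1/4).

T ≈ 333 K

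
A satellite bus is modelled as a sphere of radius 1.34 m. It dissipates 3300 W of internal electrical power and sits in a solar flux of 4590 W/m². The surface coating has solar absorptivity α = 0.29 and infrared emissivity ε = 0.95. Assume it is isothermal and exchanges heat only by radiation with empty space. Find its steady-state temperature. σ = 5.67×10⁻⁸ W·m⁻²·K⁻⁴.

T ≈ 307 K

At steady state, absorbed solar power + internal power = radiated power.
Absorbed: α·S·A_cross = 0.29·4590·5.641 = 7509 W (cross-section πr²).
Total input = 7509 + 3300 = 10810 W.
Radiated: εσ·A_surf·T⁴ with A_surf = 4πr² = 22.56 m².
T⁴ = 10810/(0.95·5.67×10⁻⁸·22.56) = 8.893×10⁹ K⁴.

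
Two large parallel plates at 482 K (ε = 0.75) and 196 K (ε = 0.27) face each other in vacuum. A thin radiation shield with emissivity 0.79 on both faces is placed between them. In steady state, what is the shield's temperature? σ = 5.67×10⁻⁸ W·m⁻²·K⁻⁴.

In steady state the net flux on the hot side equals that on the cold side.
σ(T₁⁴−T_s⁴)/D₁ = σ(T_s⁴−T₂⁴)/D₂, with D₁ = 1/ε₁+1/ε_s−1 = 1.599, D₂ = 1/ε_s+1/ε₂−1 = 3.970.
Solve for T_s⁴: T_s⁴ = (D₂·T₁⁴ + D₁·T₂⁴)/(D₁+D₂) = 3.890×10¹⁰ K⁴.

T_s ≈ 444 K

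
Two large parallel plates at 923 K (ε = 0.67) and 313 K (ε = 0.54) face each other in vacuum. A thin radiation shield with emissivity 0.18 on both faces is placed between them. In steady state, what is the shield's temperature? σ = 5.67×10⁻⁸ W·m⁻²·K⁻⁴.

T_s ≈ 784 K

In steady state the net flux on the hot side equals that on the cold side.
σ(T₁⁴−T_s⁴)/D₁ = σ(T_s⁴−T₂⁴)/D₂, with D₁ = 1/ε₁+1/ε_s−1 = 6.048, D₂ = 1/ε_s+1/ε₂−1 = 6.407.
Solve for T_s⁴: T_s⁴ = (D₂·T₁⁴ + D₁·T₂⁴)/(D₁+D₂) = 3.780×10¹¹ K⁴.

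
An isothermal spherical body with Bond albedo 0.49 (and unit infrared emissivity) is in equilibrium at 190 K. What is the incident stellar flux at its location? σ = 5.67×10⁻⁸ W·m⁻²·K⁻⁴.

S ≈ 580 W/m²

(1−a)S·πr² = σ·4πr²·T⁴ ⇒ S = 4σT⁴/(1−a).
S = 4·5.67×10⁻⁸·1.303×10⁹/0.510.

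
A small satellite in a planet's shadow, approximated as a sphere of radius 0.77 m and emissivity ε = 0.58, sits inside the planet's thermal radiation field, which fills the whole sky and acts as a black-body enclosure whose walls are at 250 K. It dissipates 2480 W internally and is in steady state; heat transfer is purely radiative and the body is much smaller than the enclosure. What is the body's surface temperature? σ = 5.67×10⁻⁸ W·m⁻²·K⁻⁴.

T ≈ 344 K

For a small grey body in a large enclosure, net radiated power = εσA(T⁴ − T_w⁴).
Steady state: P = εσA(T⁴ − T_w⁴) with A = 4πr² = 7.451 m².
T⁴ = P/(εσA) + T_w⁴ = 2480/(0.58·5.67×10⁻⁸·7.451) + (250)⁴
    = 1.012×10¹⁰ + 3.906×10⁹ = 1.403×10¹⁰ K⁴.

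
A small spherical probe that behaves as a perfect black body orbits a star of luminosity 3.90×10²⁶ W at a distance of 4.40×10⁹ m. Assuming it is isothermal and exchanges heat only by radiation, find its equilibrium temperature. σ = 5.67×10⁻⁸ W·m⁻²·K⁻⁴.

First find the stellar flux at distance d: S = L/(4πd²) = 3.90×10²⁶/(4π·(4.40×10⁹)²) = 1.603×10⁶ W/m².
For an isothermal sphere, absorbed (1−a)S·πr² = emitted σ·4πr²·T⁴, so T⁴ = (1−a)S/(4σ).
T⁴ = 1.00·1.603×10⁶/(4·5.67×10⁻⁸) = 7.068×10¹² K⁴.

T ≈ 1630 K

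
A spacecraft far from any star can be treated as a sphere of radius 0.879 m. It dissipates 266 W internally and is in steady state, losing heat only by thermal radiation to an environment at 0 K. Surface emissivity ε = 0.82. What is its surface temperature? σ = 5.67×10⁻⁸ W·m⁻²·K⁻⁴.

Steady state: internal power = radiated power, P = εσA T⁴.
Radiating area A = 4πr² = 9.709 m².
T⁴ = P/(εσA) = 266/(0.82·5.67×10⁻⁸·9.709) = 5.892×10⁸ K⁴.
T = (5.892×10⁸)^(1/4).

T ≈ 156 K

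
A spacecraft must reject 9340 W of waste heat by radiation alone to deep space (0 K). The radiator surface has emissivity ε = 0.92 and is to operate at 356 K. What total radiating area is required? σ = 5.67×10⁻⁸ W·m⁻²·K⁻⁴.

A ≈ 11.1 m²

P = εσA T⁴ ⇒ A = P/(εσT⁴).
T⁴ = 1.606×10¹⁰ K⁴.
A = 9340/(0.92 × 5.67×10⁻⁸ × 1.606×10¹⁰).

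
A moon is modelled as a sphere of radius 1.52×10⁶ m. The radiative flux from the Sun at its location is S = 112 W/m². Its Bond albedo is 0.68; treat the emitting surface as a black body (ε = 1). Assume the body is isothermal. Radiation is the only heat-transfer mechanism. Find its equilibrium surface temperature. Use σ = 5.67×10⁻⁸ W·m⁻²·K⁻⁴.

At equilibrium, absorbed power = emitted power.
Absorbing cross-section = πr² = 7.258×10¹² m²; emitting surface = 4πr² = 2.903×10¹³ m² (ratio 4).
(1−a)S·A_cross = εσ·A_surf·T⁴  ⇒  T⁴ = (1−a)S/(4σ).
T⁴ = 0.320·112/(4·5.67×10⁻⁸) = 1.580×10⁸ K⁴.
T = (1.580×10⁸)^(1/4).

T ≈ 112 K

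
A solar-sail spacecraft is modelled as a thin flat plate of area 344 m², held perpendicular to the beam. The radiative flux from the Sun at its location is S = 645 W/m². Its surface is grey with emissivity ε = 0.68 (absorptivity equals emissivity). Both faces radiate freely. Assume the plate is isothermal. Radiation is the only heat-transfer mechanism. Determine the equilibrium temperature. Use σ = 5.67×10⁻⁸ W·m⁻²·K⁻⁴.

T ≈ 275 K

At equilibrium, absorbed power = emitted power.
Absorbing cross-section = A = 344.0 m²; emitting surface = 2A = 688.0 m² (ratio 2).
εS·A_cross = εσ·A_surf·T⁴  ⇒  T⁴ = S/(2σ)   (ε cancels).
T⁴ = 645/(2·5.67×10⁻⁸) = 5.688×10⁹ K⁴.
T = (5.688×10⁹)^(1/4).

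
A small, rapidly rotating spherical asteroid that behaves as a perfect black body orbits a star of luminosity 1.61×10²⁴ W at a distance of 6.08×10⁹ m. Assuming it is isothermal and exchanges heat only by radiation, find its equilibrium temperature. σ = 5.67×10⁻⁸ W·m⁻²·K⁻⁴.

First find the stellar flux at distance d: S = L/(4πd²) = 1.61×10²⁴/(4π·(6.08×10⁹)²) = 3466 W/m².
For an isothermal sphere, absorbed (1−a)S·πr² = emitted σ·4πr²·T⁴, so T⁴ = (1−a)S/(4σ).
T⁴ = 1.00·3466/(4·5.67×10⁻⁸) = 1.528×10¹⁰ K⁴.

T ≈ 352 K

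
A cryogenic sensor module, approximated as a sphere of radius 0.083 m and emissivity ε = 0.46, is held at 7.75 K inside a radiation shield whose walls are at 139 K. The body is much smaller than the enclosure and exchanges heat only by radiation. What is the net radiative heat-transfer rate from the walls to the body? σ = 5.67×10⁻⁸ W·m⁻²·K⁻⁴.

P_net ≈ 0.843 W

For a small grey body in a large enclosure: P_net = εσA(T_body⁴ − T_wall⁴).
A = 4πr² = 0.08657 m²; T_body⁴ − T_wall⁴ = 3608 − 3.733×10⁸ = -3.733×10⁸ K⁴.
|P_net| = 0.46·5.67×10⁻⁸·0.08657·3.733×10⁸.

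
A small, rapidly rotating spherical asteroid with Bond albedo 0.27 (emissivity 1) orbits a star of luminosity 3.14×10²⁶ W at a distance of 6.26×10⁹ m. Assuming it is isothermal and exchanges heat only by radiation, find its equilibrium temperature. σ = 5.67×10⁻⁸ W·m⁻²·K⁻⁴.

First find the stellar flux at distance d: S = L/(4πd²) = 3.14×10²⁶/(4π·(6.26×10⁹)²) = 6.376×10⁵ W/m².
For an isothermal sphere, absorbed (1−a)S·πr² = emitted σ·4πr²·T⁴, so T⁴ = (1−a)S/(4σ).
T⁴ = 0.730·6.376×10⁵/(4·5.67×10⁻⁸) = 2.052×10¹² K⁴.

T ≈ 1200 K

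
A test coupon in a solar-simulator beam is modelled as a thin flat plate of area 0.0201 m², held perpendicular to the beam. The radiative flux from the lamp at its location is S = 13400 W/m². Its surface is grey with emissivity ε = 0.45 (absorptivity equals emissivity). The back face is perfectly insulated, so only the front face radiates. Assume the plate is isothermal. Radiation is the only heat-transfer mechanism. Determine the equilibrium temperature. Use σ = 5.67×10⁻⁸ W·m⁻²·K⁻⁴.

T ≈ 697 K

At equilibrium, absorbed power = emitted power.
Absorbing cross-section = A = 0.02010 m²; emitting surface = A = 0.02010 m² (ratio 1).
εS·A_cross = εσ·A_surf·T⁴  ⇒  T⁴ = S/(1σ)   (ε cancels).
T⁴ = 13400/(1·5.67×10⁻⁸) = 2.363×10¹¹ K⁴.
T = (2.363×10¹¹)^(1/4).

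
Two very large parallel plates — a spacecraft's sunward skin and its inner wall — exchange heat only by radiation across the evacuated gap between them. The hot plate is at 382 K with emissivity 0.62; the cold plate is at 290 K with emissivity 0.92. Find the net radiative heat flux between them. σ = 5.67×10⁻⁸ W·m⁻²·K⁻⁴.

q ≈ 474 W/m²

For two infinite grey parallel plates, q = σ(T₁⁴ − T₂⁴)/(1/ε₁ + 1/ε₂ − 1).
T₁⁴ − T₂⁴ = 2.129×10¹⁰ − 7.073×10⁹ = 1.422×10¹⁰ K⁴.
1/ε₁ + 1/ε₂ − 1 = 1.613 + 1.087 − 1 = 1.700.
q = 5.67×10⁻⁸ × 1.422×10¹⁰ / 1.700.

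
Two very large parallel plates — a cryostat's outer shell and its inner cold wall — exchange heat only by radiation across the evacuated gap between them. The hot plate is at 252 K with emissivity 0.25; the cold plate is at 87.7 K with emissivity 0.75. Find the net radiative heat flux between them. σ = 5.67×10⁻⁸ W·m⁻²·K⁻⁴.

For two infinite grey parallel plates, q = σ(T₁⁴ − T₂⁴)/(1/ε₁ + 1/ε₂ − 1).
T₁⁴ − T₂⁴ = 4.033×10⁹ − 5.916×10⁷ = 3.974×10⁹ K⁴.
1/ε₁ + 1/ε₂ − 1 = 4.000 + 1.333 − 1 = 4.333.
q = 5.67×10⁻⁸ × 3.974×10⁹ / 4.333.

q ≈ 52.0 W/m²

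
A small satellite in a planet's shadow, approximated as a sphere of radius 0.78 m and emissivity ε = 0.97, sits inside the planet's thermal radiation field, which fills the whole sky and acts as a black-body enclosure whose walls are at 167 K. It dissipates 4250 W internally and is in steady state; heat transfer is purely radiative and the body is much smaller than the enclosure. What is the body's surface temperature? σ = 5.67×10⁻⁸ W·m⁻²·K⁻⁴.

For a small grey body in a large enclosure, net radiated power = εσA(T⁴ − T_w⁴).
Steady state: P = εσA(T⁴ − T_w⁴) with A = 4πr² = 7.645 m².
T⁴ = P/(εσA) + T_w⁴ = 4250/(0.97·5.67×10⁻⁸·7.645) + (167)⁴
    = 1.011×10¹⁰ + 7.778×10⁸ = 1.089×10¹⁰ K⁴.

T ≈ 323 K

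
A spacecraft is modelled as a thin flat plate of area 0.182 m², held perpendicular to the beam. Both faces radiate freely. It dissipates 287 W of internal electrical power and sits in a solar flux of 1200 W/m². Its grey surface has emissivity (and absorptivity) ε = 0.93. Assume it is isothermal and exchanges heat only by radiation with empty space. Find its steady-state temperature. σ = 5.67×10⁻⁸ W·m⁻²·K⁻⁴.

At steady state, absorbed solar power + internal power = radiated power.
Absorbed: α·S·A_cross = 0.93·1200·0.1820 = 203.1 W (cross-section A).
Total input = 203.1 + 287 = 490.1 W.
Radiated: εσ·A_surf·T⁴ with A_surf = 2A = 0.3640 m².
T⁴ = 490.1/(0.93·5.67×10⁻⁸·0.3640) = 2.553×10¹⁰ K⁴.

T ≈ 400 K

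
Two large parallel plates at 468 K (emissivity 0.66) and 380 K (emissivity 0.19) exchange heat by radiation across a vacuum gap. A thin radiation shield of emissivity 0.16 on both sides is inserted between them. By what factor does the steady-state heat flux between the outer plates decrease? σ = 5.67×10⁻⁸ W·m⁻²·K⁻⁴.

factor ≈ 2.99

Without shield: q₀ = σΔ(T⁴)/(1/ε₁+1/ε₂−1) with denominator 5.778.
With shield the two gaps are in series; the resistances add: (1/ε₁+1/ε_s−1)+(1/ε_s+1/ε₂−1) = 6.765+10.51 = 17.28.
Heat-flux ratio q₀/q = 17.28/5.778.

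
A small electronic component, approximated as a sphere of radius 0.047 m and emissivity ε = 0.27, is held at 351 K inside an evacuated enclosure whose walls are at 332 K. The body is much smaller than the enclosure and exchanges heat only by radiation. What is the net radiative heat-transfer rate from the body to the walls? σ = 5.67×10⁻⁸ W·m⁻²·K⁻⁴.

P_net ≈ 1.29 W

For a small grey body in a large enclosure: P_net = εσA(T_body⁴ − T_wall⁴).
A = 4πr² = 0.02776 m²; T_body⁴ − T_wall⁴ = 1.518×10¹⁰ − 1.215×10¹⁰ = 3.029×10⁹ K⁴.
|P_net| = 0.27·5.67×10⁻⁸·0.02776·3.029×10⁹.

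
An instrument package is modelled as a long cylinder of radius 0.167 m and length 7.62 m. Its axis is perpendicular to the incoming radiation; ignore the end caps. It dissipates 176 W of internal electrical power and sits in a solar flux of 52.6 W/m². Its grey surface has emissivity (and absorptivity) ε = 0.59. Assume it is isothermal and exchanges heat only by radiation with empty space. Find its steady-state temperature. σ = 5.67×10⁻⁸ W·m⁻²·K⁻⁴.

T ≈ 176 K

At steady state, absorbed solar power + internal power = radiated power.
Absorbed: α·S·A_cross = 0.59·52.6·2.545 = 78.98 W (cross-section 2rL).
Total input = 78.98 + 176 = 255.0 W.
Radiated: εσ·A_surf·T⁴ with A_surf = 2πrL = 7.996 m².
T⁴ = 255.0/(0.59·5.67×10⁻⁸·7.996) = 9.533×10⁸ K⁴.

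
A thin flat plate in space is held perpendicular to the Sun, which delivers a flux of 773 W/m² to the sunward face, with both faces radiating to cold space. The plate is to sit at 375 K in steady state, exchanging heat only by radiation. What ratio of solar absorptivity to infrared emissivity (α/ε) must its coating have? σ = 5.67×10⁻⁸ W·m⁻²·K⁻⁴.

α/ε ≈ 2.90

Balance: αS·A = εσ·2A·T⁴ ⇒ α/ε = 2σT⁴/S.
α/ε = 2·5.67×10⁻⁸·(375)⁴/773 = 2·5.67×10⁻⁸·1.978×10¹⁰/773.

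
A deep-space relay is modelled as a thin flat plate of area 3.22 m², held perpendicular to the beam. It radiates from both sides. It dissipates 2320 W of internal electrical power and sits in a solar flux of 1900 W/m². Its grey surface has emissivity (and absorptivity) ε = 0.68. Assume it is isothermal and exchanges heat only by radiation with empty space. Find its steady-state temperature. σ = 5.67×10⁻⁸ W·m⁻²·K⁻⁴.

At steady state, absorbed solar power + internal power = radiated power.
Absorbed: α·S·A_cross = 0.68·1900·3.220 = 4160 W (cross-section A).
Total input = 4160 + 2320 = 6480 W.
Radiated: εσ·A_surf·T⁴ with A_surf = 2A = 6.440 m².
T⁴ = 6480/(0.68·5.67×10⁻⁸·6.440) = 2.610×10¹⁰ K⁴.

T ≈ 402 K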